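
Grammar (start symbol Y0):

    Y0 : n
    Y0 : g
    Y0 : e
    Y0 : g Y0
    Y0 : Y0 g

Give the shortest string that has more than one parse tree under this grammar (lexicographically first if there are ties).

g g

length 1: no string has ≥2 trees
length 2: g g has 2 parse trees

Two derivations of g g:
  Y0 ⇒ g Y0 ⇒ g g
  Y0 ⇒ Y0 g ⇒ g g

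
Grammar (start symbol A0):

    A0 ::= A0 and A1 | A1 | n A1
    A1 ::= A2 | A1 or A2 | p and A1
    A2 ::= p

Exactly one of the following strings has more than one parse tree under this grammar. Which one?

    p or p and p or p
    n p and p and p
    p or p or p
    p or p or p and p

n p and p and p

p or p and p or p: 1 tree
n p and p and p: 4 trees
p or p or p: 1 tree
p or p or p and p: 1 tree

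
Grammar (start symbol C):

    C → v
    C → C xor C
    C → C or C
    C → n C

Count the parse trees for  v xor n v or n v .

3

Parse trees for v xor n v or n v:
  [C [C v] xor [C [C n [C v]] or [C n [C v]]]]
  [C [C v] xor [C n [C [C v] or [C n [C v]]]]]
  [C [C [C v] xor [C n [C v]]] or [C n [C v]]]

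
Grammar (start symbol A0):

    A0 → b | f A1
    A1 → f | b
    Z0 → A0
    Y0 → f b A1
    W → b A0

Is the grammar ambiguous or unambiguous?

Unambiguous

Only A0, A1 are reachable from A0; ignoring the rest: Restricted to the reachable nonterminals, every rule has the form A → t or A → t B, and no two rules for the same A share a first terminal. The grammar encodes a DFA — one run per string.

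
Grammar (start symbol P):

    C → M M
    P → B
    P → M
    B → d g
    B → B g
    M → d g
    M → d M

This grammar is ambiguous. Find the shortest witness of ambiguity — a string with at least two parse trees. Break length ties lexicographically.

length 2: d g has 2 parse trees

Two derivations of d g:
  P ⇒ B ⇒ d g
  P ⇒ M ⇒ d g

d g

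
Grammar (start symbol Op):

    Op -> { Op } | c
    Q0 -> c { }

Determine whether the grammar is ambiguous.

Unambiguous

(Q0 is unreachable from Op, so its rules don't affect L(Op).) L(Op) is { openⁿ atom closeⁿ : n ≥ 0 }. The bracket depth fixes n, and the derivation is forced at every step.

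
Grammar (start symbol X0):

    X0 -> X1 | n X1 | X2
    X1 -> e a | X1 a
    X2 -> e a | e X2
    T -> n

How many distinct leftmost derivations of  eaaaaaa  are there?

1

Parse trees for eaaaaaa:
  [X0 [X1 [X1 [X1 [X1 [X1 [X1 e a] a] a] a] a] a]]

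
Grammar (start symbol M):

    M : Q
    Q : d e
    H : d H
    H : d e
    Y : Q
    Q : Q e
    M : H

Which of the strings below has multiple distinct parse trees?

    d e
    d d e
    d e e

d e: 2 trees
d d e: 1 tree
d e e: 1 tree

d e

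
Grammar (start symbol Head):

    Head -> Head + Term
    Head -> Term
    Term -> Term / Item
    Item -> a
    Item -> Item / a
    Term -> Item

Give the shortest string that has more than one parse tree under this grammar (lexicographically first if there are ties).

length 1: no string has ≥2 trees
length 3: a / a has 2 parse trees

Two derivations of a / a:
  Head ⇒ Term ⇒ Term / Item ⇒ Item / Item ⇒ a / Item ⇒ a / a
  Head ⇒ Term ⇒ Item ⇒ Item / a ⇒ a / a

a / a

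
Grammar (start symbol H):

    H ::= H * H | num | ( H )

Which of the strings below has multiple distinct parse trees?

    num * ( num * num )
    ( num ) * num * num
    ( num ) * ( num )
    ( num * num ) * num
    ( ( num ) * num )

num * ( num * num ): 1 tree
( num ) * num * num: 2 trees
( num ) * ( num ): 1 tree
( num * num ) * num: 1 tree
( ( num ) * num ): 1 tree

( num ) * num * num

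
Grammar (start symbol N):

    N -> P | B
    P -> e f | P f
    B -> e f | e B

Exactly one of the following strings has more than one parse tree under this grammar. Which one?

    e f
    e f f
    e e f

e f

e f: 2 trees
e f f: 1 tree
e e f: 1 tree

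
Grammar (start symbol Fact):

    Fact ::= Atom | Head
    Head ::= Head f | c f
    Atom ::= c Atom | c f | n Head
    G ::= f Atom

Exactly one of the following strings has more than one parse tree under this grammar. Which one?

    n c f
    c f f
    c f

c f

n c f: 1 tree
c f f: 1 tree
c f: 2 trees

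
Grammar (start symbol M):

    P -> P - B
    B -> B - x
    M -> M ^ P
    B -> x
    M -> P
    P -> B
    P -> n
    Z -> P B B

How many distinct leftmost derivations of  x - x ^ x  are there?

Parse trees for x - x ^ x:
  [M [M [P [P [B x]] - [B x]]] ^ [P [B x]]]
  [M [M [P [B [B x] - x]]] ^ [P [B x]]]

2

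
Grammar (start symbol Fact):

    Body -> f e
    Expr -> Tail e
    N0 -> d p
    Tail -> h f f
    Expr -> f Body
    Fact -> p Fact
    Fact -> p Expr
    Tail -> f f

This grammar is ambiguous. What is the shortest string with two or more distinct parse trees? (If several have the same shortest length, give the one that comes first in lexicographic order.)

length 4: p f f e has 2 parse trees

Two derivations of p f f e:
  Fact ⇒ p Expr ⇒ p Tail e ⇒ p f f e
  Fact ⇒ p Expr ⇒ p f Body ⇒ p f f e

p f f e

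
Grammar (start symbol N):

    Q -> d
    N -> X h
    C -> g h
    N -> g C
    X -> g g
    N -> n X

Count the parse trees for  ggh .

2

Parse trees for ggh:
  [N [X g g] h]
  [N g [C g h]]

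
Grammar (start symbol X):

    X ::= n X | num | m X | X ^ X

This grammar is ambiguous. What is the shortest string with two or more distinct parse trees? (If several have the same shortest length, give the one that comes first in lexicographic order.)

length 1: no string has ≥2 trees
length 2: no string has ≥2 trees
length 3: no string has ≥2 trees
length 4: m num ^ num has 2 parse trees

Two derivations of m num ^ num:
  X ⇒ m X ⇒ m X ^ X ⇒ m num ^ X ⇒ m num ^ num
  X ⇒ X ^ X ⇒ m X ^ X ⇒ m num ^ X ⇒ m num ^ num

m num ^ num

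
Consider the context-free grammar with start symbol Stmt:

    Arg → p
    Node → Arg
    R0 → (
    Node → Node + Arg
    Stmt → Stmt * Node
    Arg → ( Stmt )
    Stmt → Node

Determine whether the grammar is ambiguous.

Unambiguous

(R0 is unreachable from Stmt, so its rules don't affect L(Stmt).) This is a standard precedence ladder (Stmt over Node over Arg), with each level left-recursive on its own operator ('*' at Stmt, '+' at Node). That structure is LR(1), hence unambiguous.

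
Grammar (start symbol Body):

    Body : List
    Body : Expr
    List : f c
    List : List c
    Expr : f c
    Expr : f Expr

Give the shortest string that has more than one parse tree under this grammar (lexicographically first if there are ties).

length 2: f c has 2 parse trees

Two derivations of f c:
  Body ⇒ List ⇒ f c
  Body ⇒ Expr ⇒ f c

f c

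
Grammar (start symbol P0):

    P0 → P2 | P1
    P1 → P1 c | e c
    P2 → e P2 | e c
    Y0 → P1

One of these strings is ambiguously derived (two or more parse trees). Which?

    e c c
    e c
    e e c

e c c: 1 tree
e c: 2 trees
e e c: 1 tree

e c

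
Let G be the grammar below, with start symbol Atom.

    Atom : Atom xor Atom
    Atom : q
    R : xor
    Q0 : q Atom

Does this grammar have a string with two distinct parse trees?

Ambiguous

Witness: q xor q xor q

Derivation 1: Atom ⇒ Atom xor Atom ⇒ Atom xor Atom xor Atom ⇒ q xor Atom xor Atom ⇒ q xor q xor Atom ⇒ q xor q xor q
Derivation 2: Atom ⇒ Atom xor Atom ⇒ q xor Atom ⇒ q xor Atom xor Atom ⇒ q xor q xor Atom ⇒ q xor q xor q

Two distinct leftmost derivations for the same string.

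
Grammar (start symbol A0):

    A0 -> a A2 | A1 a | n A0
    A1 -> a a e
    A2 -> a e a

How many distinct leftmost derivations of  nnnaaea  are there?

Parse trees for nnnaaea:
  [A0 n [A0 n [A0 n [A0 a [A2 a e a]]]]]
  [A0 n [A0 n [A0 n [A0 [A1 a a e] a]]]]

2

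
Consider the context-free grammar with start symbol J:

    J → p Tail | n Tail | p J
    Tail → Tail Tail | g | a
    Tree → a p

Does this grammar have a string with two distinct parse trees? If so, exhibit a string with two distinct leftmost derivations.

Witness: n a a a

Derivation 1: J ⇒ n Tail ⇒ n Tail Tail ⇒ n Tail Tail Tail ⇒ n a Tail Tail ⇒ n a a Tail ⇒ n a a a
Derivation 2: J ⇒ n Tail ⇒ n Tail Tail ⇒ n a Tail ⇒ n a Tail Tail ⇒ n a a Tail ⇒ n a a a

Two distinct leftmost derivations for the same string.

Ambiguous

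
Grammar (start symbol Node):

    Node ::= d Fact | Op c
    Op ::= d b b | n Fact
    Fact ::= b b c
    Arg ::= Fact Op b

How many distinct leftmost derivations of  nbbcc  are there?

1

Parse trees for nbbcc:
  [Node [Op n [Fact b b c]] c]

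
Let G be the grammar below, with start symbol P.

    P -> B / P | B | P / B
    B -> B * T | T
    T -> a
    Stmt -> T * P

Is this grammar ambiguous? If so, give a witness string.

Ambiguous

Witness: a / a

Derivation 1: P ⇒ B / P ⇒ T / P ⇒ a / P ⇒ a / B ⇒ a / T ⇒ a / a
Derivation 2: P ⇒ P / B ⇒ B / B ⇒ T / B ⇒ a / B ⇒ a / T ⇒ a / a

Two distinct leftmost derivations for the same string.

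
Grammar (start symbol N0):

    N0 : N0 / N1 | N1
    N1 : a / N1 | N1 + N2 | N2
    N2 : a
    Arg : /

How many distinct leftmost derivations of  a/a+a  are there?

3

Parse trees for a/a+a:
  [N0 [N0 [N1 [N2 a]]] / [N1 [N1 [N2 a]] + [N2 a]]]
  [N0 [N1 a / [N1 [N1 [N2 a]] + [N2 a]]]]
  [N0 [N1 [N1 a / [N1 [N2 a]]] + [N2 a]]]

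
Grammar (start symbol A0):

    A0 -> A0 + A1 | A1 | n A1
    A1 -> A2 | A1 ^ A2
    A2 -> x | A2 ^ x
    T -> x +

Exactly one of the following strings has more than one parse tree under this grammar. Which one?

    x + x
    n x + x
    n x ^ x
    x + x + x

x + x: 1 tree
n x + x: 1 tree
n x ^ x: 2 trees
x + x + x: 1 tree

n x ^ x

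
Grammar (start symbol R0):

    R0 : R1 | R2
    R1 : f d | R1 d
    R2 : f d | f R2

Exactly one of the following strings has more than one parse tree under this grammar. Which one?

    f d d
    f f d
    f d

f d

f d d: 1 tree
f f d: 1 tree
f d: 2 trees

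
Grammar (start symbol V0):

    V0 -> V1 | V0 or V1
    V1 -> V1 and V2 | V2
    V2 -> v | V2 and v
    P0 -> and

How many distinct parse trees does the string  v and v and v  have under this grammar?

4

Parse trees for v and v and v:
  [V0 [V1 [V1 [V2 v]] and [V2 [V2 v] and v]]]
  [V0 [V1 [V1 [V1 [V2 v]] and [V2 v]] and [V2 v]]]
  [V0 [V1 [V1 [V2 [V2 v] and v]] and [V2 v]]]
  [V0 [V1 [V2 [V2 [V2 v] and v] and v]]]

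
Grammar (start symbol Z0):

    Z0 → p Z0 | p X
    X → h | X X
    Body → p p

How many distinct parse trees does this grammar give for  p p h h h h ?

5

Parse trees for p p h h h h:
  [Z0 p [Z0 p [X [X h] [X [X h] [X [X h] [X h]]]]]]
  [Z0 p [Z0 p [X [X h] [X [X [X h] [X h]] [X h]]]]]
  [Z0 p [Z0 p [X [X [X h] [X h]] [X [X h] [X h]]]]]
  [Z0 p [Z0 p [X [X [X h] [X [X h] [X h]]] [X h]]]]
  [Z0 p [Z0 p [X [X [X [X h] [X h]] [X h]] [X h]]]]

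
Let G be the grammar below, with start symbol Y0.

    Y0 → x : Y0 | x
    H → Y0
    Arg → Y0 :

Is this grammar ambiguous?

Unambiguous

Only Y0 is reachable from Y0; ignoring the rest: Right-recursive list with a separator: after each atom, whether the separator follows determines the rule. One parse per string.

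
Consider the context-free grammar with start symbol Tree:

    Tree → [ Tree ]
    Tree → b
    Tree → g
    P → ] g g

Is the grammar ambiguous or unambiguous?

Only Tree is reachable from Tree; ignoring the rest: Each string is a nest of matched brackets around a single atom. An opening bracket forces the recursive rule; an atom forces the base rule.

Unambiguous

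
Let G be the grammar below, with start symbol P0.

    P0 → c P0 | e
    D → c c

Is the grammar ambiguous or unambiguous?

Unambiguous

Only P0 is reachable from P0; ignoring the rest: Restricted to the reachable nonterminals, every rule has the form A → t or A → t B, and no two rules for the same A share a first terminal. The grammar encodes a DFA — one run per string.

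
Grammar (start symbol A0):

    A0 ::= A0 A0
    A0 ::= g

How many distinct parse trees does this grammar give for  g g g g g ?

14

Parse trees for g g g g g (showing first 6 of 14):
  [A0 [A0 g] [A0 [A0 g] [A0 [A0 g] [A0 [A0 g] [A0 g]]]]]
  [A0 [A0 g] [A0 [A0 g] [A0 [A0 [A0 g] [A0 g]] [A0 g]]]]
  [A0 [A0 g] [A0 [A0 [A0 g] [A0 g]] [A0 [A0 g] [A0 g]]]]
  [A0 [A0 g] [A0 [A0 [A0 g] [A0 [A0 g] [A0 g]]] [A0 g]]]
  [A0 [A0 g] [A0 [A0 [A0 [A0 g] [A0 g]] [A0 g]] [A0 g]]]
  [A0 [A0 [A0 g] [A0 g]] [A0 [A0 g] [A0 [A0 g] [A0 g]]]]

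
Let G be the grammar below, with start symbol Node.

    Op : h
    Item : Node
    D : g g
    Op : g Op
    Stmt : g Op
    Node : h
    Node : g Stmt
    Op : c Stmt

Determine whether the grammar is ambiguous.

Unambiguous

Only Node, Stmt, Op are reachable from Node; ignoring the rest: Each reachable nonterminal has at most one production per leading terminal, and all productions are right-linear; the derivation is determined token-by-token.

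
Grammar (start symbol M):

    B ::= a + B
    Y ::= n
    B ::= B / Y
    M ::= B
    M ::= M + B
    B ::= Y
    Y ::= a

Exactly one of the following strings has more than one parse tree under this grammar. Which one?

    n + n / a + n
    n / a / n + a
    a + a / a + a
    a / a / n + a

n + n / a + n: 1 tree
n / a / n + a: 1 tree
a + a / a + a: 3 trees
a / a / n + a: 1 tree

a + a / a + a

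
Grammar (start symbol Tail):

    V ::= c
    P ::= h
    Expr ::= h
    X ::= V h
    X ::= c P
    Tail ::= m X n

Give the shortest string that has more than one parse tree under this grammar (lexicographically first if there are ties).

m c h n

length 4: m c h n has 2 parse trees

Two derivations of m c h n:
  Tail ⇒ m X n ⇒ m V h n ⇒ m c h n
  Tail ⇒ m X n ⇒ m c P n ⇒ m c h n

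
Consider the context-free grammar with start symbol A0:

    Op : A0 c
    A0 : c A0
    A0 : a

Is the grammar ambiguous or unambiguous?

(Op is unreachable from A0, so its rules don't affect L(A0).) Each reachable nonterminal has at most one production per leading terminal, and all productions are right-linear; the derivation is determined token-by-token.

Unambiguous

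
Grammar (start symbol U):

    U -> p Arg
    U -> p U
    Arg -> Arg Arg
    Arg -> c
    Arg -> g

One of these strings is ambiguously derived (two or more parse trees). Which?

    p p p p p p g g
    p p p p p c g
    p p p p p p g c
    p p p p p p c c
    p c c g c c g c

p c c g c c g c

p p p p p p g g: 1 tree
p p p p p c g: 1 tree
p p p p p p g c: 1 tree
p p p p p p c c: 1 tree
p c c g c c g c: 132 trees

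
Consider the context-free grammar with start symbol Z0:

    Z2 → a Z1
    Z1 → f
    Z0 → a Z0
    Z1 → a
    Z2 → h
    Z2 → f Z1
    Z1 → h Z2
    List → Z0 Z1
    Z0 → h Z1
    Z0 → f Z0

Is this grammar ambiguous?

Unambiguous

(List is unreachable from Z0, so its rules don't affect L(Z0).) Each reachable nonterminal has at most one production per leading terminal, and all productions are right-linear; the derivation is determined token-by-token.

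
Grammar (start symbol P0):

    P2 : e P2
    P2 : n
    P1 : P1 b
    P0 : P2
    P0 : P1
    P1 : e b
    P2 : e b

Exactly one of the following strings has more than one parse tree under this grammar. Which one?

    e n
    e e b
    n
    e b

e n: 1 tree
e e b: 1 tree
n: 1 tree
e b: 2 trees

e b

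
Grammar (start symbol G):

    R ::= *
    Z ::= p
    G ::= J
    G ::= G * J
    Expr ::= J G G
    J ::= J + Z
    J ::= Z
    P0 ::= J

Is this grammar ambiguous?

Only G, J, Z are reachable from G; ignoring the rest: G → G * J | J  ;  J → J + Z | Z  — a left-associative chain with Z at the bottom. Each string factors uniquely by precedence.

Unambiguous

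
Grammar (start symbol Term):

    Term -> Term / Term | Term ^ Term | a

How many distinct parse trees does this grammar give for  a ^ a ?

Parse trees for a ^ a:
  [Term [Term a] ^ [Term a]]

1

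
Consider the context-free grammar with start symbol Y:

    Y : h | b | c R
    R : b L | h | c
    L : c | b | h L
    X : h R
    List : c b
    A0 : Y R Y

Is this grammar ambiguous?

Unambiguous

(X, List, A0 are unreachable from Y, so their rules don't affect L(Y).) Each reachable nonterminal has at most one production per leading terminal, and all productions are right-linear; the derivation is determined token-by-token.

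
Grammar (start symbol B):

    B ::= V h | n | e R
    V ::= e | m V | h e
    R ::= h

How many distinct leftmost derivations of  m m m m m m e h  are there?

Parse trees for m m m m m m e h:
  [B [V m [V m [V m [V m [V m [V m [V e]]]]]]] h]

1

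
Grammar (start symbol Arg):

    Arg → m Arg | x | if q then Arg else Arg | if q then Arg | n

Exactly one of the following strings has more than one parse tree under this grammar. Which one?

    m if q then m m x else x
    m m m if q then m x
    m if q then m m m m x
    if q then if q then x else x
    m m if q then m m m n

m if q then m m x else x: 1 tree
m m m if q then m x: 1 tree
m if q then m m m m x: 1 tree
if q then if q then x else x: 2 trees
m m if q then m m m n: 1 tree

if q then if q then x else x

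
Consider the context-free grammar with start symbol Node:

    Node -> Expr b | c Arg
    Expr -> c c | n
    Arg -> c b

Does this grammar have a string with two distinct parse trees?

Ambiguous

Witness: c c b

Derivation 1: Node ⇒ Expr b ⇒ c c b
Derivation 2: Node ⇒ c Arg ⇒ c c b

Two distinct leftmost derivations for the same string.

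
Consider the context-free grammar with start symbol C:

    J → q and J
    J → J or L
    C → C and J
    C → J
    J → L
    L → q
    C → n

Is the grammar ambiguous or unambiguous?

Witness: q and q

Derivation 1: C ⇒ C and J ⇒ J and J ⇒ L and J ⇒ q and J ⇒ q and L ⇒ q and q
Derivation 2: C ⇒ J ⇒ q and J ⇒ q and L ⇒ q and q

Two distinct leftmost derivations for the same string.

Ambiguous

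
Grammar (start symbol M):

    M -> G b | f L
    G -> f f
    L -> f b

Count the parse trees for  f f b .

Parse trees for f f b:
  [M [G f f] b]
  [M f [L f b]]

2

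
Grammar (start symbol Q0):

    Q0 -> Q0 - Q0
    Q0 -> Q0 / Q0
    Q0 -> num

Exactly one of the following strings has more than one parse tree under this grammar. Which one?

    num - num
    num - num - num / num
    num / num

num - num: 1 tree
num - num - num / num: 5 trees
num / num: 1 tree

num - num - num / num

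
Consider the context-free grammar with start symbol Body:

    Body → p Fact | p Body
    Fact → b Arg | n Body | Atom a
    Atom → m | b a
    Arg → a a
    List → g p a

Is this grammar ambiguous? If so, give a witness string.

Ambiguous

Witness: p b a a

Derivation 1: Body ⇒ p Fact ⇒ p b Arg ⇒ p b a a
Derivation 2: Body ⇒ p Fact ⇒ p Atom a ⇒ p b a a

Two distinct leftmost derivations for the same string.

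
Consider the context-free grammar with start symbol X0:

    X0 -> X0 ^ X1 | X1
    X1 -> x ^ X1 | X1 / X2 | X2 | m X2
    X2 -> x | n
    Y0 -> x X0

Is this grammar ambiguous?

Witness: x ^ n

Derivation 1: X0 ⇒ X0 ^ X1 ⇒ X1 ^ X1 ⇒ X2 ^ X1 ⇒ x ^ X1 ⇒ x ^ X2 ⇒ x ^ n
Derivation 2: X0 ⇒ X1 ⇒ x ^ X1 ⇒ x ^ X2 ⇒ x ^ n

Two distinct leftmost derivations for the same string.

Ambiguous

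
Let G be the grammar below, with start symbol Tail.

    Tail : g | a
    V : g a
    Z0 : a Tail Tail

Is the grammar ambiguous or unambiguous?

Unambiguous

(V, Z0 are unreachable from Tail, so their rules don't affect L(Tail).) Each reachable nonterminal has at most one production per leading terminal, and all productions are right-linear; the derivation is determined token-by-token.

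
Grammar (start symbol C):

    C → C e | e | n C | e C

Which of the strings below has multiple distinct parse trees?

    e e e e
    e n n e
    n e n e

e e e e: 8 trees
e n n e: 1 tree
n e n e: 1 tree

e e e e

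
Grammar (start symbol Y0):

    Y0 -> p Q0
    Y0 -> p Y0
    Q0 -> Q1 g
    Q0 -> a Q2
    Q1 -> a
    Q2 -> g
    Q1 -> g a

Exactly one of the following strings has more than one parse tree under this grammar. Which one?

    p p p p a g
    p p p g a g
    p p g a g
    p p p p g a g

p p p p a g: 2 trees
p p p g a g: 1 tree
p p g a g: 1 tree
p p p p g a g: 1 tree

p p p p a g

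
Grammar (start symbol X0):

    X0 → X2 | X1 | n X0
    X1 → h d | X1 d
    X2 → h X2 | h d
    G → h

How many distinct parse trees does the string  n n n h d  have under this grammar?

Parse trees for n n n h d:
  [X0 n [X0 n [X0 n [X0 [X2 h d]]]]]
  [X0 n [X0 n [X0 n [X0 [X1 h d]]]]]

2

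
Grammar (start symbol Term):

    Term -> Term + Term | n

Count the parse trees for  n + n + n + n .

Parse trees for n + n + n + n:
  [Term [Term n] + [Term [Term n] + [Term [Term n] + [Term n]]]]
  [Term [Term n] + [Term [Term [Term n] + [Term n]] + [Term n]]]
  [Term [Term [Term n] + [Term n]] + [Term [Term n] + [Term n]]]
  [Term [Term [Term n] + [Term [Term n] + [Term n]]] + [Term n]]
  [Term [Term [Term [Term n] + [Term n]] + [Term n]] + [Term n]]

5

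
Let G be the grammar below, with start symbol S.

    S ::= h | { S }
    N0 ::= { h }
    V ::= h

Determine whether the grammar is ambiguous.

Unambiguous

(N0, V are unreachable from S, so their rules don't affect L(S).) L(S) is { openⁿ atom closeⁿ : n ≥ 0 }. The bracket depth fixes n, and the derivation is forced at every step.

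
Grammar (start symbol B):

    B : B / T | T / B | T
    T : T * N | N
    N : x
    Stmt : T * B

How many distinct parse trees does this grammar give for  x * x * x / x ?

2

Parse trees for x * x * x / x:
  [B [B [T [T [T [N x]] * [N x]] * [N x]]] / [T [N x]]]
  [B [T [T [T [N x]] * [N x]] * [N x]] / [B [T [N x]]]]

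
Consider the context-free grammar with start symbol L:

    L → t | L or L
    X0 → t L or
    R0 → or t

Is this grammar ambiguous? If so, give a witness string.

Ambiguous

Witness: t or t or t

Derivation 1: L ⇒ L or L ⇒ t or L ⇒ t or L or L ⇒ t or t or L ⇒ t or t or t
Derivation 2: L ⇒ L or L ⇒ L or L or L ⇒ t or L or L ⇒ t or t or L ⇒ t or t or t

Two distinct leftmost derivations for the same string.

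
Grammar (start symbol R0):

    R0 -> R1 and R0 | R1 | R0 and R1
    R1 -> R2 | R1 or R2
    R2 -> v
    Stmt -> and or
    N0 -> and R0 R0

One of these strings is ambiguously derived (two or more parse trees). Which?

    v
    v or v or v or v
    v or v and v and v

v: 1 tree
v or v or v or v: 1 tree
v or v and v and v: 4 trees

v or v and v and v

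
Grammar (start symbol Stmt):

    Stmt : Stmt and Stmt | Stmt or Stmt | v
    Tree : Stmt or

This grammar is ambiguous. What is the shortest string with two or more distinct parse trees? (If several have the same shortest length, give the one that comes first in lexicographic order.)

v and v and v

length 1: no string has ≥2 trees
length 3: no string has ≥2 trees
length 5: v and v and v has 2 parse trees

Two derivations of v and v and v:
  Stmt ⇒ Stmt and Stmt ⇒ Stmt and Stmt and Stmt ⇒ v and Stmt and Stmt ⇒ v and v and Stmt ⇒ v and v and v
  Stmt ⇒ Stmt and Stmt ⇒ v and Stmt ⇒ v and Stmt and Stmt ⇒ v and v and Stmt ⇒ v and v and v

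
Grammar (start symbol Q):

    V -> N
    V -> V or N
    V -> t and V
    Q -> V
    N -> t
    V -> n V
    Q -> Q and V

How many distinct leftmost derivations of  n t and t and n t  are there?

4

Parse trees for n t and t and n t:
  [Q [V n [V t and [V t and [V n [V [N t]]]]]]]
  [Q [Q [V n [V [N t]]]] and [V t and [V n [V [N t]]]]]
  [Q [Q [V n [V t and [V [N t]]]]] and [V n [V [N t]]]]
  [Q [Q [Q [V n [V [N t]]]] and [V [N t]]] and [V n [V [N t]]]]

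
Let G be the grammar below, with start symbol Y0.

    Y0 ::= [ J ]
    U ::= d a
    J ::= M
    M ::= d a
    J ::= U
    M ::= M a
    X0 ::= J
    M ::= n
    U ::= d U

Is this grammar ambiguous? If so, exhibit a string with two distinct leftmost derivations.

Witness: [ d a ]

Derivation 1: Y0 ⇒ [ J ] ⇒ [ M ] ⇒ [ d a ]
Derivation 2: Y0 ⇒ [ J ] ⇒ [ U ] ⇒ [ d a ]

Two distinct leftmost derivations for the same string.

Ambiguous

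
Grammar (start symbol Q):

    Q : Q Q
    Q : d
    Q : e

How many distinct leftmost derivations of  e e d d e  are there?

14

Parse trees for e e d d e (showing first 6 of 14):
  [Q [Q e] [Q [Q e] [Q [Q d] [Q [Q d] [Q e]]]]]
  [Q [Q e] [Q [Q e] [Q [Q [Q d] [Q d]] [Q e]]]]
  [Q [Q e] [Q [Q [Q e] [Q d]] [Q [Q d] [Q e]]]]
  [Q [Q e] [Q [Q [Q e] [Q [Q d] [Q d]]] [Q e]]]
  [Q [Q e] [Q [Q [Q [Q e] [Q d]] [Q d]] [Q e]]]
  [Q [Q [Q e] [Q e]] [Q [Q d] [Q [Q d] [Q e]]]]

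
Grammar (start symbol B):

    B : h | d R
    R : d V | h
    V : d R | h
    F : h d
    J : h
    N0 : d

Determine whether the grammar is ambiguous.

Unambiguous

Only B, R, V are reachable from B; ignoring the rest: Restricted to the reachable nonterminals, every rule has the form A → t or A → t B, and no two rules for the same A share a first terminal. The grammar encodes a DFA — one run per string.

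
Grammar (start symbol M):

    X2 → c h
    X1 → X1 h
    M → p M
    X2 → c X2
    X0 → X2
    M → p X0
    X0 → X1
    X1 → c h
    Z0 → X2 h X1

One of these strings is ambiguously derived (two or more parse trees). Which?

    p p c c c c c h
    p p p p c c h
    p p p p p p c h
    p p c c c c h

p p c c c c c h: 1 tree
p p p p c c h: 1 tree
p p p p p p c h: 2 trees
p p c c c c h: 1 tree

p p p p p p c h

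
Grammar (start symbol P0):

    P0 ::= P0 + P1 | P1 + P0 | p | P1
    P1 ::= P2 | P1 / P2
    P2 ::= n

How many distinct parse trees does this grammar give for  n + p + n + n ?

Parse trees for n + p + n + n:
  [P0 [P0 [P0 [P1 [P2 n]] + [P0 p]] + [P1 [P2 n]]] + [P1 [P2 n]]]
  [P0 [P0 [P1 [P2 n]] + [P0 [P0 p] + [P1 [P2 n]]]] + [P1 [P2 n]]]
  [P0 [P1 [P2 n]] + [P0 [P0 [P0 p] + [P1 [P2 n]]] + [P1 [P2 n]]]]

3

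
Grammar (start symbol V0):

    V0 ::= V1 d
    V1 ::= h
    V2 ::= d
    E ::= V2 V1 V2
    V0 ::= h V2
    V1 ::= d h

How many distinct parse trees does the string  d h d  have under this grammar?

1

Parse trees for d h d:
  [V0 [V1 d h] d]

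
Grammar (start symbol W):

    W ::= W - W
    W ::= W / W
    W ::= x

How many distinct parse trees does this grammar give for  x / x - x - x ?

Parse trees for x / x - x - x:
  [W [W [W x] / [W x]] - [W [W x] - [W x]]]
  [W [W [W [W x] / [W x]] - [W x]] - [W x]]
  [W [W [W x] / [W [W x] - [W x]]] - [W x]]
  [W [W x] / [W [W x] - [W [W x] - [W x]]]]
  [W [W x] / [W [W [W x] - [W x]] - [W x]]]

5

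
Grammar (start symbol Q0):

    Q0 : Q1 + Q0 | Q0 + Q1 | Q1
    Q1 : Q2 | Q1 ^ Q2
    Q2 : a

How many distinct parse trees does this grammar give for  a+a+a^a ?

Parse trees for a+a+a^a:
  [Q0 [Q1 [Q2 a]] + [Q0 [Q1 [Q2 a]] + [Q0 [Q1 [Q1 [Q2 a]] ^ [Q2 a]]]]]
  [Q0 [Q1 [Q2 a]] + [Q0 [Q0 [Q1 [Q2 a]]] + [Q1 [Q1 [Q2 a]] ^ [Q2 a]]]]
  [Q0 [Q0 [Q1 [Q2 a]] + [Q0 [Q1 [Q2 a]]]] + [Q1 [Q1 [Q2 a]] ^ [Q2 a]]]
  [Q0 [Q0 [Q0 [Q1 [Q2 a]]] + [Q1 [Q2 a]]] + [Q1 [Q1 [Q2 a]] ^ [Q2 a]]]

4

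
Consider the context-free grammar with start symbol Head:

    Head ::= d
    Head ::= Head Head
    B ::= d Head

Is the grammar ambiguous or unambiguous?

Witness: d d d

Derivation 1: Head ⇒ Head Head ⇒ d Head ⇒ d Head Head ⇒ d d Head ⇒ d d d
Derivation 2: Head ⇒ Head Head ⇒ Head Head Head ⇒ d Head Head ⇒ d d Head ⇒ d d d

Two distinct leftmost derivations for the same string.

Ambiguous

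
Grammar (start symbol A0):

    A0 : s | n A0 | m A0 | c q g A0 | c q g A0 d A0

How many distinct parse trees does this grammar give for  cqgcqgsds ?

2

Parse trees for cqgcqgsds:
  [A0 c q g [A0 c q g [A0 s] d [A0 s]]]
  [A0 c q g [A0 c q g [A0 s]] d [A0 s]]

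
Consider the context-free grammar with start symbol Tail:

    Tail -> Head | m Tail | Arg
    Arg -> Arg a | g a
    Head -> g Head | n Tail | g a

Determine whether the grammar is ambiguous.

Witness: g a

Derivation 1: Tail ⇒ Head ⇒ g a
Derivation 2: Tail ⇒ Arg ⇒ g a

Two distinct leftmost derivations for the same string.

Ambiguous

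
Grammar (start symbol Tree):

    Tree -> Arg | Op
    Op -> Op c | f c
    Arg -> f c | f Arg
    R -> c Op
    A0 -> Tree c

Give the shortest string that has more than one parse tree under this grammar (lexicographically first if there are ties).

f c

length 2: f c has 2 parse trees

Two derivations of f c:
  Tree ⇒ Arg ⇒ f c
  Tree ⇒ Op ⇒ f c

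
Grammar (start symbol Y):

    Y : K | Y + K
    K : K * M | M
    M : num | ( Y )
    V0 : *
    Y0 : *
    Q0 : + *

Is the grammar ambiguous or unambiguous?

Unambiguous

(V0, Y0, Q0 are unreachable from Y, so their rules don't affect L(Y).) The grammar is stratified — Y handles '+' (left-recursive), K handles '*', M atoms. Each operator has a fixed associativity and precedence level, so every string has one parse.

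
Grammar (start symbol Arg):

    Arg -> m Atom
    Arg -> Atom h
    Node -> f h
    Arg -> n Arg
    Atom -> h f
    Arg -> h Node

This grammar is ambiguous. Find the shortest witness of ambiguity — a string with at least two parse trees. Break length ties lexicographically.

h f h

length 3: h f h has 2 parse trees

Two derivations of h f h:
  Arg ⇒ Atom h ⇒ h f h
  Arg ⇒ h Node ⇒ h f h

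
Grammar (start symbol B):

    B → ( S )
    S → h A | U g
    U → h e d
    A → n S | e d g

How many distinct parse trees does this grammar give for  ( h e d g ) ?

2

Parse trees for ( h e d g ):
  [B ( [S h [A e d g]] )]
  [B ( [S [U h e d] g] )]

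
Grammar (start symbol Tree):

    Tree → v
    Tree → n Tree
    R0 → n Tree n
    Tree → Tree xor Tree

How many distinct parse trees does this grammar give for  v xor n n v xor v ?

4

Parse trees for v xor n n v xor v:
  [Tree [Tree v] xor [Tree n [Tree n [Tree [Tree v] xor [Tree v]]]]]
  [Tree [Tree v] xor [Tree n [Tree [Tree n [Tree v]] xor [Tree v]]]]
  [Tree [Tree v] xor [Tree [Tree n [Tree n [Tree v]]] xor [Tree v]]]
  [Tree [Tree [Tree v] xor [Tree n [Tree n [Tree v]]]] xor [Tree v]]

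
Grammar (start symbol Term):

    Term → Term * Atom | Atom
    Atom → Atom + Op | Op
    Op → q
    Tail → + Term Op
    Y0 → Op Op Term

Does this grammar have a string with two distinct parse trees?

(Tail, Y0 are unreachable from Term, so their rules don't affect L(Term).) This is a standard precedence ladder (Term over Atom over Op), with each level left-recursive on its own operator ('*' at Term, '+' at Atom). That structure is LR(1), hence unambiguous.

Unambiguous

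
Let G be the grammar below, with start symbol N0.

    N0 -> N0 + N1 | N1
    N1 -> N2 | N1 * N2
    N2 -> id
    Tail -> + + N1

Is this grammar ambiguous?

(Tail is unreachable from N0, so its rules don't affect L(N0).) N0 → N0 + N1 | N1  ;  N1 → N1 * N2 | N2  — a left-associative chain with N2 at the bottom. Each string factors uniquely by precedence.

Unambiguous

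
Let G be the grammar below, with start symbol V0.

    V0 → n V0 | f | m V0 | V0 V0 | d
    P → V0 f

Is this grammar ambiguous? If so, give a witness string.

Ambiguous

Witness: d d d

Derivation 1: V0 ⇒ V0 V0 ⇒ V0 V0 V0 ⇒ d V0 V0 ⇒ d d V0 ⇒ d d d
Derivation 2: V0 ⇒ V0 V0 ⇒ d V0 ⇒ d V0 V0 ⇒ d d V0 ⇒ d d d

Two distinct leftmost derivations for the same string.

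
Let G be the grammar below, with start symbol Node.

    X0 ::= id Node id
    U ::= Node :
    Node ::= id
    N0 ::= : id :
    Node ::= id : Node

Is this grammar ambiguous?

Unambiguous

Only Node is reachable from Node; ignoring the rest: The reachable grammar is A → atom sep A | atom. Each atom is followed by either the separator (recurse) or end-of-string (stop) — no choice point.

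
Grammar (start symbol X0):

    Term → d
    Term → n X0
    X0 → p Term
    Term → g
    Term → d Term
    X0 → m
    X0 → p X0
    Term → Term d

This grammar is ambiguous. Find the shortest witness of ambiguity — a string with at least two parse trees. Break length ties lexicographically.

p d d

length 1: no string has ≥2 trees
length 2: no string has ≥2 trees
length 3: p d d has 2 parse trees

Two derivations of p d d:
  X0 ⇒ p Term ⇒ p d Term ⇒ p d d
  X0 ⇒ p Term ⇒ p Term d ⇒ p d d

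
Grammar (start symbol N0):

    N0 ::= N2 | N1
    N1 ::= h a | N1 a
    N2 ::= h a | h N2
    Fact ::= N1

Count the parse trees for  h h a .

1

Parse trees for h h a:
  [N0 [N2 h [N2 h a]]]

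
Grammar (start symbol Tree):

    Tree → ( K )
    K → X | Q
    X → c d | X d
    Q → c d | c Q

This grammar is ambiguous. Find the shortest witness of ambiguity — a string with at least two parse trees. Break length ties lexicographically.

length 4: ( c d ) has 2 parse trees

Two derivations of ( c d ):
  Tree ⇒ ( K ) ⇒ ( X ) ⇒ ( c d )
  Tree ⇒ ( K ) ⇒ ( Q ) ⇒ ( c d )

( c d )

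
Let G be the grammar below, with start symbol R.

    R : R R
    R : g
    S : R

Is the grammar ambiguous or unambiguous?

Witness: g g g

Derivation 1: R ⇒ R R ⇒ R R R ⇒ g R R ⇒ g g R ⇒ g g g
Derivation 2: R ⇒ R R ⇒ g R ⇒ g R R ⇒ g g R ⇒ g g g

Two distinct leftmost derivations for the same string.

Ambiguous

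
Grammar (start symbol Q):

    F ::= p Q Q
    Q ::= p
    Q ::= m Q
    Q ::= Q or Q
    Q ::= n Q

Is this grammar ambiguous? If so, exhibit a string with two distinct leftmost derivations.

Witness: m p or p

Derivation 1: Q ⇒ m Q ⇒ m Q or Q ⇒ m p or Q ⇒ m p or p
Derivation 2: Q ⇒ Q or Q ⇒ m Q or Q ⇒ m p or Q ⇒ m p or p

Two distinct leftmost derivations for the same string.

Ambiguous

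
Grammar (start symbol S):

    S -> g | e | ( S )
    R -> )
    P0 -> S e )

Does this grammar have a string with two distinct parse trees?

(R, P0 are unreachable from S, so their rules don't affect L(S).) Each string is a nest of matched brackets around a single atom. An opening bracket forces the recursive rule; an atom forces the base rule.

Unambiguous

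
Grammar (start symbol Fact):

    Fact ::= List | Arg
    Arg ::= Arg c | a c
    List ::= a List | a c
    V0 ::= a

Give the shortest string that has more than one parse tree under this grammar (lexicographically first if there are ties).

length 2: a c has 2 parse trees

Two derivations of a c:
  Fact ⇒ List ⇒ a c
  Fact ⇒ Arg ⇒ a c

a c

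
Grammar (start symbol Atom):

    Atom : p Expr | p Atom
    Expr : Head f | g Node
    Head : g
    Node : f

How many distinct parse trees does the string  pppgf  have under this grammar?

Parse trees for pppgf:
  [Atom p [Atom p [Atom p [Expr [Head g] f]]]]
  [Atom p [Atom p [Atom p [Expr g [Node f]]]]]

2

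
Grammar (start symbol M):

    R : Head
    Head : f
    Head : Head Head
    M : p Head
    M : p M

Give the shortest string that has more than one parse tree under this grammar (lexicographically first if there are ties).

length 2: no string has ≥2 trees
length 3: no string has ≥2 trees
length 4: p f f f has 2 parse trees

Two derivations of p f f f:
  M ⇒ p Head ⇒ p Head Head ⇒ p f Head ⇒ p f Head Head ⇒ p f f Head ⇒ p f f f
  M ⇒ p Head ⇒ p Head Head ⇒ p Head Head Head ⇒ p f Head Head ⇒ p f f Head ⇒ p f f f

p f f f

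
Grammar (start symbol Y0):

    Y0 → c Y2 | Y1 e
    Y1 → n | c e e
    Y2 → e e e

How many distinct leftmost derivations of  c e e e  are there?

Parse trees for c e e e:
  [Y0 c [Y2 e e e]]
  [Y0 [Y1 c e e] e]

2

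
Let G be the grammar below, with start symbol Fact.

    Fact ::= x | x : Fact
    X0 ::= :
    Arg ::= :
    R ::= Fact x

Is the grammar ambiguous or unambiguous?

(X0, Arg, R are unreachable from Fact, so their rules don't affect L(Fact).) The reachable grammar is A → atom sep A | atom. Each atom is followed by either the separator (recurse) or end-of-string (stop) — no choice point.

Unambiguous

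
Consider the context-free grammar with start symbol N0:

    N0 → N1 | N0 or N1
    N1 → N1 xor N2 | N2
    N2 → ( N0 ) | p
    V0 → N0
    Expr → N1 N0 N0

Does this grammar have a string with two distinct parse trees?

Unambiguous

Only N0, N1, N2 are reachable from N0; ignoring the rest: This is a standard precedence ladder (N0 over N1 over N2), with each level left-recursive on its own operator ('or' at N0, 'xor' at N1). That structure is LR(1), hence unambiguous.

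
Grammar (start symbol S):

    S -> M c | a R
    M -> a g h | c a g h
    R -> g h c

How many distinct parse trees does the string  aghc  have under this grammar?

2

Parse trees for aghc:
  [S [M a g h] c]
  [S a [R g h c]]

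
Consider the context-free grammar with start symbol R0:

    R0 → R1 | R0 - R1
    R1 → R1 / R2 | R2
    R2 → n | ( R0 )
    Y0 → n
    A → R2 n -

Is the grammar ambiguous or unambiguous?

Only R0, R1, R2 are reachable from R0; ignoring the rest: This is a standard precedence ladder (R0 over R1 over R2), with each level left-recursive on its own operator ('-' at R0, '/' at R1). That structure is LR(1), hence unambiguous.

Unambiguous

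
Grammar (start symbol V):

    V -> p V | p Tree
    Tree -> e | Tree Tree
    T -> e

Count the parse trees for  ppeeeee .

Parse trees for ppeeeee (showing first 6 of 14):
  [V p [V p [Tree [Tree e] [Tree [Tree e] [Tree [Tree e] [Tree [Tree e] [Tree e]]]]]]]
  [V p [V p [Tree [Tree e] [Tree [Tree e] [Tree [Tree [Tree e] [Tree e]] [Tree e]]]]]]
  [V p [V p [Tree [Tree e] [Tree [Tree [Tree e] [Tree e]] [Tree [Tree e] [Tree e]]]]]]
  [V p [V p [Tree [Tree e] [Tree [Tree [Tree e] [Tree [Tree e] [Tree e]]] [Tree e]]]]]
  [V p [V p [Tree [Tree e] [Tree [Tree [Tree [Tree e] [Tree e]] [Tree e]] [Tree e]]]]]
  [V p [V p [Tree [Tree [Tree e] [Tree e]] [Tree [Tree e] [Tree [Tree e] [Tree e]]]]]]

14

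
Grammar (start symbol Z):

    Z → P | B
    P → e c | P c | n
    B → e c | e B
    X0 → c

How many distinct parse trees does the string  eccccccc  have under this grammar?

Parse trees for eccccccc:
  [Z [P [P [P [P [P [P [P e c] c] c] c] c] c] c]]

1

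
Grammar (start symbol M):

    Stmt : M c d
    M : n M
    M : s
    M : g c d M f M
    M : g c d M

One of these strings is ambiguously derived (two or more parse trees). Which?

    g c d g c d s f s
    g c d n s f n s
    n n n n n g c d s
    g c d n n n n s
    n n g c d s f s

g c d g c d s f s: 2 trees
g c d n s f n s: 1 tree
n n n n n g c d s: 1 tree
g c d n n n n s: 1 tree
n n g c d s f s: 1 tree

g c d g c d s f s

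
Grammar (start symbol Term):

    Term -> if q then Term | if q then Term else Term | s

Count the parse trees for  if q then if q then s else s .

2

Parse trees for if q then if q then s else s:
  [Term if q then [Term if q then [Term s] else [Term s]]]
  [Term if q then [Term if q then [Term s]] else [Term s]]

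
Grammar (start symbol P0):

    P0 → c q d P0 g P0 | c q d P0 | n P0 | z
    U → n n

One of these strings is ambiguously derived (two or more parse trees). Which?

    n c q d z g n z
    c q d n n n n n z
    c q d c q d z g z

n c q d z g n z: 1 tree
c q d n n n n n z: 1 tree
c q d c q d z g z: 2 trees

c q d c q d z g z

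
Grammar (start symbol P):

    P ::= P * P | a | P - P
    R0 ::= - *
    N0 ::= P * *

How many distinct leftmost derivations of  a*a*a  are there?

Parse trees for a*a*a:
  [P [P a] * [P [P a] * [P a]]]
  [P [P [P a] * [P a]] * [P a]]

2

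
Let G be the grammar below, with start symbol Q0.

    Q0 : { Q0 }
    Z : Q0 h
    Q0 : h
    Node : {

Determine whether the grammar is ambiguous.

Only Q0 is reachable from Q0; ignoring the rest: Each string is a nest of matched brackets around a single atom. An opening bracket forces the recursive rule; an atom forces the base rule.

Unambiguous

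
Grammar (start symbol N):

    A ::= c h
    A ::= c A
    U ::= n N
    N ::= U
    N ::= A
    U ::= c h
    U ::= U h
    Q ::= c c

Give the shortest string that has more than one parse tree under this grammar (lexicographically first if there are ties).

c h

length 2: c h has 2 parse trees

Two derivations of c h:
  N ⇒ U ⇒ c h
  N ⇒ A ⇒ c h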